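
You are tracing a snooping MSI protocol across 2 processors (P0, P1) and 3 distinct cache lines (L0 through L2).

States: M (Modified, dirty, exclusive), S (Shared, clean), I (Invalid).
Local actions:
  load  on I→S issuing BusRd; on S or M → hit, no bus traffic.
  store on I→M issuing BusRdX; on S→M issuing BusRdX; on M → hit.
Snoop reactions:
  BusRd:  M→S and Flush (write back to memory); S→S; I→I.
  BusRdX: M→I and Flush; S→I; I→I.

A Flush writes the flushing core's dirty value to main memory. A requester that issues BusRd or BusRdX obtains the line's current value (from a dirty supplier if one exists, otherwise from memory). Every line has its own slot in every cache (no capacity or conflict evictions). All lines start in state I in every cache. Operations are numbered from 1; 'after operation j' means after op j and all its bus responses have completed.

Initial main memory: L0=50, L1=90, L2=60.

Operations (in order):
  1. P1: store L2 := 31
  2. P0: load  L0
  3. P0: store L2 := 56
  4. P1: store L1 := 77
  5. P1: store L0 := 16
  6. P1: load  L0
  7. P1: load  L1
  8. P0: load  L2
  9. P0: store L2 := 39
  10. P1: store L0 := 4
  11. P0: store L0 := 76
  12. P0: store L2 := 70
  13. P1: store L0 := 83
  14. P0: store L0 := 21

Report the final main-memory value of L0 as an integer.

1. P1: store L2 := 31  bus=[BusRdX]  L2: P0=I P1=M  mem[L2]=60
2. P0: load  L0  bus=[BusRd]  L0: P0=S P1=I  mem[L0]=50
3. P0: store L2 := 56  bus=[BusRdX,Flush]  L2: P0=M P1=I  mem[L2]=31
4. P1: store L1 := 77  bus=[BusRdX]  L1: P0=I P1=M  mem[L1]=90
5. P1: store L0 := 16  bus=[BusRdX]  L0: P0=I P1=M  mem[L0]=50
6. P1: load  L0  bus=[-]  L0: P0=I P1=M  mem[L0]=50
7. P1: load  L1  bus=[-]  L1: P0=I P1=M  mem[L1]=90
8. P0: load  L2  bus=[-]  L2: P0=M P1=I  mem[L2]=31
9. P0: store L2 := 39  bus=[-]  L2: P0=M P1=I  mem[L2]=31
10. P1: store L0 := 4  bus=[-]  L0: P0=I P1=M  mem[L0]=50
11. P0: store L0 := 76  bus=[BusRdX,Flush]  L0: P0=M P1=I  mem[L0]=4
12. P0: store L2 := 70  bus=[-]  L2: P0=M P1=I  mem[L2]=31
13. P1: store L0 := 83  bus=[BusRdX,Flush]  L0: P0=I P1=M  mem[L0]=76
14. P0: store L0 := 21  bus=[BusRdX,Flush]  L0: P0=M P1=I  mem[L0]=83

memory[L0] = 83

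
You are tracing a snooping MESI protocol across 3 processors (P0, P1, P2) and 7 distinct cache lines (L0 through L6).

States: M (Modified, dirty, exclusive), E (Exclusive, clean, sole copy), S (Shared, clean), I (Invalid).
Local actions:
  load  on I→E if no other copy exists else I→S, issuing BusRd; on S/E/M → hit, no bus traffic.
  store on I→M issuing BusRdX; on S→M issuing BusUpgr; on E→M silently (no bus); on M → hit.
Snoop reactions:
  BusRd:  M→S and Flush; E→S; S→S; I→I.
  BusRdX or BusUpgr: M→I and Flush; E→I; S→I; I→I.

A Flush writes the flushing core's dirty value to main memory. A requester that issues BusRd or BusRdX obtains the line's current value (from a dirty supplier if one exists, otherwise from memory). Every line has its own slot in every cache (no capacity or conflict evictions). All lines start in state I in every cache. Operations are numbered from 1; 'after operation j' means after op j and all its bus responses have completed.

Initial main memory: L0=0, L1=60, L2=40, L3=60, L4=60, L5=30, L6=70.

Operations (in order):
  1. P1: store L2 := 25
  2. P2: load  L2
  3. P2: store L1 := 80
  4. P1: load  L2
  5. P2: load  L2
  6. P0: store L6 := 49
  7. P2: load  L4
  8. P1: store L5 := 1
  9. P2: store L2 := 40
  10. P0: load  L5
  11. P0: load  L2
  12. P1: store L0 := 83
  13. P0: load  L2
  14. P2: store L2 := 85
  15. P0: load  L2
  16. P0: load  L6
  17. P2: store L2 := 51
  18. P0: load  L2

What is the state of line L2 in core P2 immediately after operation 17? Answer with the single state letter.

  op1 P1: store L2 := 25 → I/M/I on L2; bus BusRdX; mem=40
  op2 P2: load  L2 → I/S/S on L2; bus BusRd Flush; mem=25
  op3 P2: store L1 := 80 → I/I/M on L1; bus BusRdX; mem=60
  op4 P1: load  L2 → I/S/S on L2; bus (none); mem=25
  op5 P2: load  L2 → I/S/S on L2; bus (none); mem=25
  op6 P0: store L6 := 49 → M/I/I on L6; bus BusRdX; mem=70
  op7 P2: load  L4 → I/I/E on L4; bus BusRd; mem=60
  op8 P1: store L5 := 1 → I/M/I on L5; bus BusRdX; mem=30
  op9 P2: store L2 := 40 → I/I/M on L2; bus BusUpgr; mem=25
  op10 P0: load  L5 → S/S/I on L5; bus BusRd Flush; mem=1
  op11 P0: load  L2 → S/I/S on L2; bus BusRd Flush; mem=40
  op12 P1: store L0 := 83 → I/M/I on L0; bus BusRdX; mem=0
  op13 P0: load  L2 → S/I/S on L2; bus (none); mem=40
  op14 P2: store L2 := 85 → I/I/M on L2; bus BusUpgr; mem=40
  op15 P0: load  L2 → S/I/S on L2; bus BusRd Flush; mem=85
  op16 P0: load  L6 → M/I/I on L6; bus (none); mem=70
  op17 P2: store L2 := 51 → I/I/M on L2; bus BusUpgr; mem=85
  op18 P0: load  L2 → S/I/S on L2; bus BusRd Flush; mem=51

state = M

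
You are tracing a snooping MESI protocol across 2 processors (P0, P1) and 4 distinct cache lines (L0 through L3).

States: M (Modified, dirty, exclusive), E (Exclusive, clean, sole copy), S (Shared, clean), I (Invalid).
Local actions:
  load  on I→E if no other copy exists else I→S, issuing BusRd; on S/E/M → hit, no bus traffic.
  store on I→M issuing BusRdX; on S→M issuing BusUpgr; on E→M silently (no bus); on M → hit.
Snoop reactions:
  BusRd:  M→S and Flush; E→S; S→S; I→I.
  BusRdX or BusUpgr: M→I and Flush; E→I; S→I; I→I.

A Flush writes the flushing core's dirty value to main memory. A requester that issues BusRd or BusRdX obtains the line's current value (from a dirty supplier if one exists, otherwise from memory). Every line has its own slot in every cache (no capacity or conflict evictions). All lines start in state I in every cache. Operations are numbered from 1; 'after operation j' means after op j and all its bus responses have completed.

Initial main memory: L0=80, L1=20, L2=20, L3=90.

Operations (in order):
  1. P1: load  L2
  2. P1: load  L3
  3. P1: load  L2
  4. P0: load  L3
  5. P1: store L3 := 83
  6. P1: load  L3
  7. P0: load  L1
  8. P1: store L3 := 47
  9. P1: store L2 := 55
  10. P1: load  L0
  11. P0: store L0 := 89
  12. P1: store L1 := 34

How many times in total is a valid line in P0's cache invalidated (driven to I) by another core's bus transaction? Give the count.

invalidations = 2

  op1 P1: load  L2 → I/E on L2; bus BusRd; mem=20
  op2 P1: load  L3 → I/E on L3; bus BusRd; mem=90
  op3 P1: load  L2 → I/E on L2; bus (none); mem=20
  op4 P0: load  L3 → S/S on L3; bus BusRd; mem=90
  op5 P1: store L3 := 83 → I/M on L3; bus BusUpgr; mem=90
  op6 P1: load  L3 → I/M on L3; bus (none); mem=90
  op7 P0: load  L1 → E/I on L1; bus BusRd; mem=20
  op8 P1: store L3 := 47 → I/M on L3; bus (none); mem=90
  op9 P1: store L2 := 55 → I/M on L2; bus (none); mem=20
  op10 P1: load  L0 → I/E on L0; bus BusRd; mem=80
  op11 P0: store L0 := 89 → M/I on L0; bus BusRdX; mem=80
  op12 P1: store L1 := 34 → I/M on L1; bus BusRdX; mem=20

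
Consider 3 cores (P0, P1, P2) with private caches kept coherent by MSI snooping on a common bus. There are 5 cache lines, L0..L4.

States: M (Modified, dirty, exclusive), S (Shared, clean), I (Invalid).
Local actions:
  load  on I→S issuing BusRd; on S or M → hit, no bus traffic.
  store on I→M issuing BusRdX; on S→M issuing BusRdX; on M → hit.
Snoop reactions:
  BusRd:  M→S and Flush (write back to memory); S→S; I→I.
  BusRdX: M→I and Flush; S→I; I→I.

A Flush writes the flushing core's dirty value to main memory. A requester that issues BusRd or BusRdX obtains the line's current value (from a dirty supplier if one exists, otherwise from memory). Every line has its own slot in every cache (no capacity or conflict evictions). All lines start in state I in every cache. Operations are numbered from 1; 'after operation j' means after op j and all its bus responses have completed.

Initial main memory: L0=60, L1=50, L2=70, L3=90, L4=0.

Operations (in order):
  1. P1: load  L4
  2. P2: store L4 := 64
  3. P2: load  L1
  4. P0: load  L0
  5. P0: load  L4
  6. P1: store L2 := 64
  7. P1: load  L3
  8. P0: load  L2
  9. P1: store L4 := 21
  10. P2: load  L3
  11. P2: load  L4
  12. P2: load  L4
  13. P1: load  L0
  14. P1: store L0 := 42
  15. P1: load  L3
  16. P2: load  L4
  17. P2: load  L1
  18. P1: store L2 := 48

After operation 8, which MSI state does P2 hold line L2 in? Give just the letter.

1. P1: load  L4  bus=[BusRd]  L4: P0=I P1=S P2=I  mem[L4]=0
2. P2: store L4 := 64  bus=[BusRdX]  L4: P0=I P1=I P2=M  mem[L4]=0
3. P2: load  L1  bus=[BusRd]  L1: P0=I P1=I P2=S  mem[L1]=50
4. P0: load  L0  bus=[BusRd]  L0: P0=S P1=I P2=I  mem[L0]=60
5. P0: load  L4  bus=[BusRd,Flush]  L4: P0=S P1=I P2=S  mem[L4]=64
6. P1: store L2 := 64  bus=[BusRdX]  L2: P0=I P1=M P2=I  mem[L2]=70
7. P1: load  L3  bus=[BusRd]  L3: P0=I P1=S P2=I  mem[L3]=90
8. P0: load  L2  bus=[BusRd,Flush]  L2: P0=S P1=S P2=I  mem[L2]=64
9. P1: store L4 := 21  bus=[BusRdX]  L4: P0=I P1=M P2=I  mem[L4]=64
10. P2: load  L3  bus=[BusRd]  L3: P0=I P1=S P2=S  mem[L3]=90
11. P2: load  L4  bus=[BusRd,Flush]  L4: P0=I P1=S P2=S  mem[L4]=21
12. P2: load  L4  bus=[-]  L4: P0=I P1=S P2=S  mem[L4]=21
13. P1: load  L0  bus=[BusRd]  L0: P0=S P1=S P2=I  mem[L0]=60
14. P1: store L0 := 42  bus=[BusRdX]  L0: P0=I P1=M P2=I  mem[L0]=60
15. P1: load  L3  bus=[-]  L3: P0=I P1=S P2=S  mem[L3]=90
16. P2: load  L4  bus=[-]  L4: P0=I P1=S P2=S  mem[L4]=21
17. P2: load  L1  bus=[-]  L1: P0=I P1=I P2=S  mem[L1]=50
18. P1: store L2 := 48  bus=[BusRdX]  L2: P0=I P1=M P2=I  mem[L2]=64

state = I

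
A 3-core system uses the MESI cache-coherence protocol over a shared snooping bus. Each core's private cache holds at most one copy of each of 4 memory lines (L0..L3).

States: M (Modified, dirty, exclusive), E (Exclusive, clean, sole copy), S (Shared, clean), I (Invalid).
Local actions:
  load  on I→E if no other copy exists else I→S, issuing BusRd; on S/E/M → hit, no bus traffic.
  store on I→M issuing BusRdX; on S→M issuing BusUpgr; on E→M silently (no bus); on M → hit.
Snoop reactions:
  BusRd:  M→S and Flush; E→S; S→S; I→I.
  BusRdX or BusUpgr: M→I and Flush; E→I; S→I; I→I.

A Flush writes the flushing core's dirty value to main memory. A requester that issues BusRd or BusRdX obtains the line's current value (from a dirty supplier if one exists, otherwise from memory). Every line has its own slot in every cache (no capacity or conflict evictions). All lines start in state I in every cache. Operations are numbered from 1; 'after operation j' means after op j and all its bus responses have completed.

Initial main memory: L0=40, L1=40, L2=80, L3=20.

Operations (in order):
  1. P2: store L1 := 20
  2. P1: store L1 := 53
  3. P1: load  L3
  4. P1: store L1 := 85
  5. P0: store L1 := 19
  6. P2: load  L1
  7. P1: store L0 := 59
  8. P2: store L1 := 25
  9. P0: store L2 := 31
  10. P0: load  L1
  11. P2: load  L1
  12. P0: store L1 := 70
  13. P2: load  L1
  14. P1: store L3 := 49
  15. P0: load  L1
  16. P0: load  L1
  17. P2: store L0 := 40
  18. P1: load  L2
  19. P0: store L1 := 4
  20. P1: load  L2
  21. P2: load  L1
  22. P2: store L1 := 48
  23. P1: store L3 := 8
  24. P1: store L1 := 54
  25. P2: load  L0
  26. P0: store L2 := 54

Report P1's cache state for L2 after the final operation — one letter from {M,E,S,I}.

[1] P2: store L1 := 20 | P0:I, P1:I, P2:M(20) | bus: BusRdX
[2] P1: store L1 := 53 | P0:I, P1:M(53), P2:I | bus: BusRdX,Flush
[3] P1: load  L3 | P0:I, P1:E(20), P2:I | bus: BusRd
[4] P1: store L1 := 85 | P0:I, P1:M(85), P2:I | bus: none
[5] P0: store L1 := 19 | P0:M(19), P1:I, P2:I | bus: BusRdX,Flush
[6] P2: load  L1 | P0:S(19), P1:I, P2:S(19) | bus: BusRd,Flush
[7] P1: store L0 := 59 | P0:I, P1:M(59), P2:I | bus: BusRdX
[8] P2: store L1 := 25 | P0:I, P1:I, P2:M(25) | bus: BusUpgr
[9] P0: store L2 := 31 | P0:M(31), P1:I, P2:I | bus: BusRdX
[10] P0: load  L1 | P0:S(25), P1:I, P2:S(25) | bus: BusRd,Flush
[11] P2: load  L1 | P0:S(25), P1:I, P2:S(25) | bus: none
[12] P0: store L1 := 70 | P0:M(70), P1:I, P2:I | bus: BusUpgr
[13] P2: load  L1 | P0:S(70), P1:I, P2:S(70) | bus: BusRd,Flush
[14] P1: store L3 := 49 | P0:I, P1:M(49), P2:I | bus: none
[15] P0: load  L1 | P0:S(70), P1:I, P2:S(70) | bus: none
[16] P0: load  L1 | P0:S(70), P1:I, P2:S(70) | bus: none
[17] P2: store L0 := 40 | P0:I, P1:I, P2:M(40) | bus: BusRdX,Flush
[18] P1: load  L2 | P0:S(31), P1:S(31), P2:I | bus: BusRd,Flush
[19] P0: store L1 := 4 | P0:M(4), P1:I, P2:I | bus: BusUpgr
[20] P1: load  L2 | P0:S(31), P1:S(31), P2:I | bus: none
[21] P2: load  L1 | P0:S(4), P1:I, P2:S(4) | bus: BusRd,Flush
[22] P2: store L1 := 48 | P0:I, P1:I, P2:M(48) | bus: BusUpgr
[23] P1: store L3 := 8 | P0:I, P1:M(8), P2:I | bus: none
[24] P1: store L1 := 54 | P0:I, P1:M(54), P2:I | bus: BusRdX,Flush
[25] P2: load  L0 | P0:I, P1:I, P2:M(40) | bus: none
[26] P0: store L2 := 54 | P0:M(54), P1:I, P2:I | bus: BusUpgr

state = I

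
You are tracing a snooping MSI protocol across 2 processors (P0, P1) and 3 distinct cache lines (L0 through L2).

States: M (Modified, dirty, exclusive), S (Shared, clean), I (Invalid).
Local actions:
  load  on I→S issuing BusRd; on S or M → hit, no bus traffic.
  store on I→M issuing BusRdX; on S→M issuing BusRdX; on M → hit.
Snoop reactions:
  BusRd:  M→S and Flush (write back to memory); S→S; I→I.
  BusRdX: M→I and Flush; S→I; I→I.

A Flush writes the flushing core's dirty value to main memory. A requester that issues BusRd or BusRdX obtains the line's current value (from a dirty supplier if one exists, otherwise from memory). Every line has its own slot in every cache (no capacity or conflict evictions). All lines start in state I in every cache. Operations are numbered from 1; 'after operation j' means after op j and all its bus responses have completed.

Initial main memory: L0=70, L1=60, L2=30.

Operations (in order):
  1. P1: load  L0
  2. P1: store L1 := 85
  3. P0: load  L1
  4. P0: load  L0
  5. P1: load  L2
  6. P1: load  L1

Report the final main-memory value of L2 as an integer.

memory[L2] = 30

step 1: P1: load  L0  ⟶  IS  (L0)  txn=BusRd  M[L0]=70
step 2: P1: store L1 := 85  ⟶  IM  (L1)  txn=BusRdX  M[L1]=60
step 3: P0: load  L1  ⟶  SS  (L1)  txn=BusRd+Flush  M[L1]=85
step 4: P0: load  L0  ⟶  SS  (L0)  txn=BusRd  M[L0]=70
step 5: P1: load  L2  ⟶  IS  (L2)  txn=BusRd  M[L2]=30
step 6: P1: load  L1  ⟶  SS  (L1)  txn=∅  M[L1]=85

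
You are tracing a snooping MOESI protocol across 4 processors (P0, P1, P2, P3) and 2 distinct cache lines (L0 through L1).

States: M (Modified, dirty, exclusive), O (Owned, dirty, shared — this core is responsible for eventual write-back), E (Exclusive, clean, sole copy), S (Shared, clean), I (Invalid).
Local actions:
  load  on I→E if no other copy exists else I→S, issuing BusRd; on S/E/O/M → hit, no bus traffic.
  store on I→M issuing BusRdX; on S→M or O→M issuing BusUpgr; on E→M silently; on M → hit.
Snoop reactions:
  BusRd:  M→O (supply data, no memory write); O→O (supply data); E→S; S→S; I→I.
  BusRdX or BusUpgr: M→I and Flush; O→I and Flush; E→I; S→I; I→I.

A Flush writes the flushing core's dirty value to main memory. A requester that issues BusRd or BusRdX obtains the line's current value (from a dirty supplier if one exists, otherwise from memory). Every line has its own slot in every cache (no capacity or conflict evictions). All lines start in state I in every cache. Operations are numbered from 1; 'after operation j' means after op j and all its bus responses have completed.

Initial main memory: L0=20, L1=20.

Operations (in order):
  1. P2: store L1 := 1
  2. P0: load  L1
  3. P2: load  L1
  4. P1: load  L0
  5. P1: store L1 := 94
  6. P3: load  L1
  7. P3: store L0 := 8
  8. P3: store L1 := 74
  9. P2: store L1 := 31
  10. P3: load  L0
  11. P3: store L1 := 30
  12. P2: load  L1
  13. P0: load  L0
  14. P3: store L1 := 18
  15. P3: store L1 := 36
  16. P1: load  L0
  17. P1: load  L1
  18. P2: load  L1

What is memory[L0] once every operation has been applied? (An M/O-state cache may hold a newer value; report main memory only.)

step 1: P2: store L1 := 1  ⟶  IIMI  (L1)  txn=BusRdX  M[L1]=20
step 2: P0: load  L1  ⟶  SIOI  (L1)  txn=BusRd  M[L1]=20
step 3: P2: load  L1  ⟶  SIOI  (L1)  txn=∅  M[L1]=20
step 4: P1: load  L0  ⟶  IEII  (L0)  txn=BusRd  M[L0]=20
step 5: P1: store L1 := 94  ⟶  IMII  (L1)  txn=BusRdX+Flush  M[L1]=1
step 6: P3: load  L1  ⟶  IOIS  (L1)  txn=BusRd  M[L1]=1
step 7: P3: store L0 := 8  ⟶  IIIM  (L0)  txn=BusRdX  M[L0]=20
step 8: P3: store L1 := 74  ⟶  IIIM  (L1)  txn=BusUpgr+Flush  M[L1]=94
step 9: P2: store L1 := 31  ⟶  IIMI  (L1)  txn=BusRdX+Flush  M[L1]=74
step 10: P3: load  L0  ⟶  IIIM  (L0)  txn=∅  M[L0]=20
step 11: P3: store L1 := 30  ⟶  IIIM  (L1)  txn=BusRdX+Flush  M[L1]=31
step 12: P2: load  L1  ⟶  IISO  (L1)  txn=BusRd  M[L1]=31
step 13: P0: load  L0  ⟶  SIIO  (L0)  txn=BusRd  M[L0]=20
step 14: P3: store L1 := 18  ⟶  IIIM  (L1)  txn=BusUpgr  M[L1]=31
step 15: P3: store L1 := 36  ⟶  IIIM  (L1)  txn=∅  M[L1]=31
step 16: P1: load  L0  ⟶  SSIO  (L0)  txn=BusRd  M[L0]=20
step 17: P1: load  L1  ⟶  ISIO  (L1)  txn=BusRd  M[L1]=31
step 18: P2: load  L1  ⟶  ISSO  (L1)  txn=BusRd  M[L1]=31

memory[L0] = 20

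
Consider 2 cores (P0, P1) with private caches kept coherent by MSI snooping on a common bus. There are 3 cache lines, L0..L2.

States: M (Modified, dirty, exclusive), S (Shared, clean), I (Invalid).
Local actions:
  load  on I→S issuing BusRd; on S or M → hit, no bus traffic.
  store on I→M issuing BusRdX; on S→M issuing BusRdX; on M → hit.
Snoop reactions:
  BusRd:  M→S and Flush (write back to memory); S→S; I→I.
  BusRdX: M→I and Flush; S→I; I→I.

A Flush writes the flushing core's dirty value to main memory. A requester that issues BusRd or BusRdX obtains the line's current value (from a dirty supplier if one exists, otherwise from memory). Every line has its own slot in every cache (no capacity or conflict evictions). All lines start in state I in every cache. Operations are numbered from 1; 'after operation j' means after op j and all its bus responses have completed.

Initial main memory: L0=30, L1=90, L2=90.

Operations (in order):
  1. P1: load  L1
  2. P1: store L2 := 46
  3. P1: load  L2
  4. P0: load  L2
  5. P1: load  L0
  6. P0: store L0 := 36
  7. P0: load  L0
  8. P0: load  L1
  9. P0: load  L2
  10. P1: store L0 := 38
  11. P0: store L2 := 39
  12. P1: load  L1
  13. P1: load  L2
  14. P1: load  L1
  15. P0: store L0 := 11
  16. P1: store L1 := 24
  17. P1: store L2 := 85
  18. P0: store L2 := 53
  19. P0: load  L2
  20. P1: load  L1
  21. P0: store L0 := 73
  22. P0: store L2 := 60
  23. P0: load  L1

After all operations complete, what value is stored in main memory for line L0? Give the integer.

  op1 P1: load  L1 → I/S on L1; bus BusRd; mem=90
  op2 P1: store L2 := 46 → I/M on L2; bus BusRdX; mem=90
  op3 P1: load  L2 → I/M on L2; bus (none); mem=90
  op4 P0: load  L2 → S/S on L2; bus BusRd Flush; mem=46
  op5 P1: load  L0 → I/S on L0; bus BusRd; mem=30
  op6 P0: store L0 := 36 → M/I on L0; bus BusRdX; mem=30
  op7 P0: load  L0 → M/I on L0; bus (none); mem=30
  op8 P0: load  L1 → S/S on L1; bus BusRd; mem=90
  op9 P0: load  L2 → S/S on L2; bus (none); mem=46
  op10 P1: store L0 := 38 → I/M on L0; bus BusRdX Flush; mem=36
  op11 P0: store L2 := 39 → M/I on L2; bus BusRdX; mem=46
  op12 P1: load  L1 → S/S on L1; bus (none); mem=90
  op13 P1: load  L2 → S/S on L2; bus BusRd Flush; mem=39
  op14 P1: load  L1 → S/S on L1; bus (none); mem=90
  op15 P0: store L0 := 11 → M/I on L0; bus BusRdX Flush; mem=38
  op16 P1: store L1 := 24 → I/M on L1; bus BusRdX; mem=90
  op17 P1: store L2 := 85 → I/M on L2; bus BusRdX; mem=39
  op18 P0: store L2 := 53 → M/I on L2; bus BusRdX Flush; mem=85
  op19 P0: load  L2 → M/I on L2; bus (none); mem=85
  op20 P1: load  L1 → I/M on L1; bus (none); mem=90
  op21 P0: store L0 := 73 → M/I on L0; bus (none); mem=38
  op22 P0: store L2 := 60 → M/I on L2; bus (none); mem=85
  op23 P0: load  L1 → S/S on L1; bus BusRd Flush; mem=24

memory[L0] = 38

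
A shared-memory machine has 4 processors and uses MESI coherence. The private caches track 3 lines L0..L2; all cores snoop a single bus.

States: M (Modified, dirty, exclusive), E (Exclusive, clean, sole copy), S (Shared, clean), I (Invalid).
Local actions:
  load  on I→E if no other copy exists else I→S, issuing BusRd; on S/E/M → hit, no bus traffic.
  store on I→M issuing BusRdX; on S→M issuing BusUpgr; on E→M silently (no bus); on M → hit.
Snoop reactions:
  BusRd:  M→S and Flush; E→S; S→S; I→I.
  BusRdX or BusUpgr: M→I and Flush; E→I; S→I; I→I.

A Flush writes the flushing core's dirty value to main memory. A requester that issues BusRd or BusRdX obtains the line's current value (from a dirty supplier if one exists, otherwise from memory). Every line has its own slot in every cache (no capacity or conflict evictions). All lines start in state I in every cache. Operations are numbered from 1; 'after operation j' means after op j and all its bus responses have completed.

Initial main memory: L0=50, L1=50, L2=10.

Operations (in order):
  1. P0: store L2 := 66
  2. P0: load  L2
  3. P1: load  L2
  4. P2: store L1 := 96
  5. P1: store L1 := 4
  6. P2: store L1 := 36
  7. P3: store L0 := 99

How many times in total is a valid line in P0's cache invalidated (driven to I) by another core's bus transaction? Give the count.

invalidations = 0

  op1 P0: store L2 := 66 → M/I/I/I on L2; bus BusRdX; mem=10
  op2 P0: load  L2 → M/I/I/I on L2; bus (none); mem=10
  op3 P1: load  L2 → S/S/I/I on L2; bus BusRd Flush; mem=66
  op4 P2: store L1 := 96 → I/I/M/I on L1; bus BusRdX; mem=50
  op5 P1: store L1 := 4 → I/M/I/I on L1; bus BusRdX Flush; mem=96
  op6 P2: store L1 := 36 → I/I/M/I on L1; bus BusRdX Flush; mem=4
  op7 P3: store L0 := 99 → I/I/I/M on L0; bus BusRdX; mem=50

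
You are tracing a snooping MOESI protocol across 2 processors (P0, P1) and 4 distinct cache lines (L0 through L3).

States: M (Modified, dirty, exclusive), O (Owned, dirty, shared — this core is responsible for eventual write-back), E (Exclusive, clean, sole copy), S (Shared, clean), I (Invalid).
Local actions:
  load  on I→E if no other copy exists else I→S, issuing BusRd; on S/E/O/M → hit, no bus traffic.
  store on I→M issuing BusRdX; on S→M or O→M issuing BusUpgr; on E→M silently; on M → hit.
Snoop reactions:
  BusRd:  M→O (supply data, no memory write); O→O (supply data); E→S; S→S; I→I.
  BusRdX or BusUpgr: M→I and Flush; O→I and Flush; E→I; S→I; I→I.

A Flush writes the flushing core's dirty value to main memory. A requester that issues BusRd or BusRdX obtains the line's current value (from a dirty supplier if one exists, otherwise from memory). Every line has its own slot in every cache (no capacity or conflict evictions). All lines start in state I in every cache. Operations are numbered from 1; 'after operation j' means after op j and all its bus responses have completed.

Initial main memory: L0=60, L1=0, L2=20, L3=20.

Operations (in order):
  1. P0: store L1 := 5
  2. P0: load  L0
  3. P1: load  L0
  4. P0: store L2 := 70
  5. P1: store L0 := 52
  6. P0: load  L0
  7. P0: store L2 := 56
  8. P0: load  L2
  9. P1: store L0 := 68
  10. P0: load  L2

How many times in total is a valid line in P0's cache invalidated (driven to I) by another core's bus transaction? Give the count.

invalidations = 2

step 1: P0: store L1 := 5  ⟶  MI  (L1)  txn=BusRdX  M[L1]=0
step 2: P0: load  L0  ⟶  EI  (L0)  txn=BusRd  M[L0]=60
step 3: P1: load  L0  ⟶  SS  (L0)  txn=BusRd  M[L0]=60
step 4: P0: store L2 := 70  ⟶  MI  (L2)  txn=BusRdX  M[L2]=20
step 5: P1: store L0 := 52  ⟶  IM  (L0)  txn=BusUpgr  M[L0]=60
step 6: P0: load  L0  ⟶  SO  (L0)  txn=BusRd  M[L0]=60
step 7: P0: store L2 := 56  ⟶  MI  (L2)  txn=∅  M[L2]=20
step 8: P0: load  L2  ⟶  MI  (L2)  txn=∅  M[L2]=20
step 9: P1: store L0 := 68  ⟶  IM  (L0)  txn=BusUpgr  M[L0]=60
step 10: P0: load  L2  ⟶  MI  (L2)  txn=∅  M[L2]=20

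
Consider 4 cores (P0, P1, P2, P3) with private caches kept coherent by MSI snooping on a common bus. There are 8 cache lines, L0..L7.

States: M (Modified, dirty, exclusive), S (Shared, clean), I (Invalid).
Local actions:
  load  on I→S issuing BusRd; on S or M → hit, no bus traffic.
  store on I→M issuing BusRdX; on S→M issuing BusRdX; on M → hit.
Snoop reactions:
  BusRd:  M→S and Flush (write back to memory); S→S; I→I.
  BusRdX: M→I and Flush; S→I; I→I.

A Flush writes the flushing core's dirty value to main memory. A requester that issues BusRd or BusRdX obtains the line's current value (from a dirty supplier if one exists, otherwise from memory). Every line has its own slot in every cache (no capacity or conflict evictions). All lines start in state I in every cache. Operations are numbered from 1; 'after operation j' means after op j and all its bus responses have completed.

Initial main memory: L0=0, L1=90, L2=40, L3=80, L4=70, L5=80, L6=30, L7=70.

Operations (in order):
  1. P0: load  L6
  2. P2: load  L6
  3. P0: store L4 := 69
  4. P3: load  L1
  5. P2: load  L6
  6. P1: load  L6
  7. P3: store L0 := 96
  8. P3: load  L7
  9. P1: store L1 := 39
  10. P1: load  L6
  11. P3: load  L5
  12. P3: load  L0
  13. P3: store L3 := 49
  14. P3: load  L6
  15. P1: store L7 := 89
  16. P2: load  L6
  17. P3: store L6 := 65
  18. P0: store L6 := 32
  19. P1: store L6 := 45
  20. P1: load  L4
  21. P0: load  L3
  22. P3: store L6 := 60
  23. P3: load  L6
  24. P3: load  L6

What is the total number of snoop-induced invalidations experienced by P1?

invalidations = 2

[1] P0: load  L6 | P0:S(30), P1:I, P2:I, P3:I | bus: BusRd
[2] P2: load  L6 | P0:S(30), P1:I, P2:S(30), P3:I | bus: BusRd
[3] P0: store L4 := 69 | P0:M(69), P1:I, P2:I, P3:I | bus: BusRdX
[4] P3: load  L1 | P0:I, P1:I, P2:I, P3:S(90) | bus: BusRd
[5] P2: load  L6 | P0:S(30), P1:I, P2:S(30), P3:I | bus: none
[6] P1: load  L6 | P0:S(30), P1:S(30), P2:S(30), P3:I | bus: BusRd
[7] P3: store L0 := 96 | P0:I, P1:I, P2:I, P3:M(96) | bus: BusRdX
[8] P3: load  L7 | P0:I, P1:I, P2:I, P3:S(70) | bus: BusRd
[9] P1: store L1 := 39 | P0:I, P1:M(39), P2:I, P3:I | bus: BusRdX
[10] P1: load  L6 | P0:S(30), P1:S(30), P2:S(30), P3:I | bus: none
[11] P3: load  L5 | P0:I, P1:I, P2:I, P3:S(80) | bus: BusRd
[12] P3: load  L0 | P0:I, P1:I, P2:I, P3:M(96) | bus: none
[13] P3: store L3 := 49 | P0:I, P1:I, P2:I, P3:M(49) | bus: BusRdX
[14] P3: load  L6 | P0:S(30), P1:S(30), P2:S(30), P3:S(30) | bus: BusRd
[15] P1: store L7 := 89 | P0:I, P1:M(89), P2:I, P3:I | bus: BusRdX
[16] P2: load  L6 | P0:S(30), P1:S(30), P2:S(30), P3:S(30) | bus: none
[17] P3: store L6 := 65 | P0:I, P1:I, P2:I, P3:M(65) | bus: BusRdX
[18] P0: store L6 := 32 | P0:M(32), P1:I, P2:I, P3:I | bus: BusRdX,Flush
[19] P1: store L6 := 45 | P0:I, P1:M(45), P2:I, P3:I | bus: BusRdX,Flush
[20] P1: load  L4 | P0:S(69), P1:S(69), P2:I, P3:I | bus: BusRd,Flush
[21] P0: load  L3 | P0:S(49), P1:I, P2:I, P3:S(49) | bus: BusRd,Flush
[22] P3: store L6 := 60 | P0:I, P1:I, P2:I, P3:M(60) | bus: BusRdX,Flush
[23] P3: load  L6 | P0:I, P1:I, P2:I, P3:M(60) | bus: none
[24] P3: load  L6 | P0:I, P1:I, P2:I, P3:M(60) | bus: none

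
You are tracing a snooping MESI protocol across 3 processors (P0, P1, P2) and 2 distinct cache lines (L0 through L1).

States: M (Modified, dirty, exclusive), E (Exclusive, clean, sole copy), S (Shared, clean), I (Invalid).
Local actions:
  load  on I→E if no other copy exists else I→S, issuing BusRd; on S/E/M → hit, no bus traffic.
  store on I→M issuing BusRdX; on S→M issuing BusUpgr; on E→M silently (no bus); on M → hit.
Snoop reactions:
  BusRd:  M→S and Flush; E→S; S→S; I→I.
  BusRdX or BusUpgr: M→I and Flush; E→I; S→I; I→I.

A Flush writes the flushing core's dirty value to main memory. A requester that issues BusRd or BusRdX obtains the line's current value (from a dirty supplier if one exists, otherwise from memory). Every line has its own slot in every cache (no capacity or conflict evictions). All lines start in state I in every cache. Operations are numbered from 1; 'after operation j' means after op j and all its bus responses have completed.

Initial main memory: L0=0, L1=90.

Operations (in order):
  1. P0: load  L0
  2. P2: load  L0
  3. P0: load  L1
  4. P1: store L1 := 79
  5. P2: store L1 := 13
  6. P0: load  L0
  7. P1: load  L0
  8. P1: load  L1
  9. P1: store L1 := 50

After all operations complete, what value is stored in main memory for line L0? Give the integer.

step 1: P0: load  L0  ⟶  EII  (L0)  txn=BusRd  M[L0]=0
step 2: P2: load  L0  ⟶  SIS  (L0)  txn=BusRd  M[L0]=0
step 3: P0: load  L1  ⟶  EII  (L1)  txn=BusRd  M[L1]=90
step 4: P1: store L1 := 79  ⟶  IMI  (L1)  txn=BusRdX  M[L1]=90
step 5: P2: store L1 := 13  ⟶  IIM  (L1)  txn=BusRdX+Flush  M[L1]=79
step 6: P0: load  L0  ⟶  SIS  (L0)  txn=∅  M[L0]=0
step 7: P1: load  L0  ⟶  SSS  (L0)  txn=BusRd  M[L0]=0
step 8: P1: load  L1  ⟶  ISS  (L1)  txn=BusRd+Flush  M[L1]=13
step 9: P1: store L1 := 50  ⟶  IMI  (L1)  txn=BusUpgr  M[L1]=13

memory[L0] = 0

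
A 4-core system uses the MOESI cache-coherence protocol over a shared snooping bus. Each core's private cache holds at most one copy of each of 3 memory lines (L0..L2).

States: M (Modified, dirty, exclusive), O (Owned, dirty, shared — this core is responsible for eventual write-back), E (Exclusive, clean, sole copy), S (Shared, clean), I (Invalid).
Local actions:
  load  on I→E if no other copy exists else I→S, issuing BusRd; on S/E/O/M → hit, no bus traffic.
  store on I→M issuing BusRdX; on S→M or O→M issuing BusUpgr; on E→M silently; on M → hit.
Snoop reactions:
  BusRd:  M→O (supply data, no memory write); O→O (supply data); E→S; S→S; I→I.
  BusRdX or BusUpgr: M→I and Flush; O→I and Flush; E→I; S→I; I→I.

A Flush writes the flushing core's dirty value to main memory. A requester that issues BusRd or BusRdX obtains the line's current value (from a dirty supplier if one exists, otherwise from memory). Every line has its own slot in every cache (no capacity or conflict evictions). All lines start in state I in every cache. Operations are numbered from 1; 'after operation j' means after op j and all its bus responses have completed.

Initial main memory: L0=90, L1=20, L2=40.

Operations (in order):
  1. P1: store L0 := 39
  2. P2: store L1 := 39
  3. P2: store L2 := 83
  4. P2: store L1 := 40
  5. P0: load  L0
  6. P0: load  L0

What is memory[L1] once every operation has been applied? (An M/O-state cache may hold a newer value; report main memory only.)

1. P1: store L0 := 39  bus=[BusRdX]  L0: P0=I P1=M P2=I P3=I  mem[L0]=90
2. P2: store L1 := 39  bus=[BusRdX]  L1: P0=I P1=I P2=M P3=I  mem[L1]=20
3. P2: store L2 := 83  bus=[BusRdX]  L2: P0=I P1=I P2=M P3=I  mem[L2]=40
4. P2: store L1 := 40  bus=[-]  L1: P0=I P1=I P2=M P3=I  mem[L1]=20
5. P0: load  L0  bus=[BusRd]  L0: P0=S P1=O P2=I P3=I  mem[L0]=90
6. P0: load  L0  bus=[-]  L0: P0=S P1=O P2=I P3=I  mem[L0]=90

memory[L1] = 20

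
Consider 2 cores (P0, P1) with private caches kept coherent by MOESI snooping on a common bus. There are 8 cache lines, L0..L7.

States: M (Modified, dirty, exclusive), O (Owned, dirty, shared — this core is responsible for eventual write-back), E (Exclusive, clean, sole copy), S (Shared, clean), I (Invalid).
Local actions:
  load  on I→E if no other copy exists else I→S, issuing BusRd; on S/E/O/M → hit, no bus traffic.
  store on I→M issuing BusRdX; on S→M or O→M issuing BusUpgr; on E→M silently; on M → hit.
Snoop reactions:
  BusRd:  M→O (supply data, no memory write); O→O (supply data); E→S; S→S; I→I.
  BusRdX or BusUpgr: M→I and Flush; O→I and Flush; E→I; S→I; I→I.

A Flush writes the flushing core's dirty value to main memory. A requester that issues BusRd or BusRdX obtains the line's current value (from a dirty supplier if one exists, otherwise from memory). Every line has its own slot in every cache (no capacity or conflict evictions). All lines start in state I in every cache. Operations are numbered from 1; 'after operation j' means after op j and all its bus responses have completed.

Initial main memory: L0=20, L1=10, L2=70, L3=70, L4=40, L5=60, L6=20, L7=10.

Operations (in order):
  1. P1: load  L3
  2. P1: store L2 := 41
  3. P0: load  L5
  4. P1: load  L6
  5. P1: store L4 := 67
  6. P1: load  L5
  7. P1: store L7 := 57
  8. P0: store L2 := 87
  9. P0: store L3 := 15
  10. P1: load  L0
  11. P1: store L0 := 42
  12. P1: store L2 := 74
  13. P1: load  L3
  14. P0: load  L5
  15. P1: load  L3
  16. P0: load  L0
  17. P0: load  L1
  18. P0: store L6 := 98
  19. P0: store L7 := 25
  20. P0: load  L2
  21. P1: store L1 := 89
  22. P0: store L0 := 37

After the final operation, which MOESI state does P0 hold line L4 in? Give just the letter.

state = I

[1] P1: load  L3 | P0:I, P1:E(70) | bus: BusRd
[2] P1: store L2 := 41 | P0:I, P1:M(41) | bus: BusRdX
[3] P0: load  L5 | P0:E(60), P1:I | bus: BusRd
[4] P1: load  L6 | P0:I, P1:E(20) | bus: BusRd
[5] P1: store L4 := 67 | P0:I, P1:M(67) | bus: BusRdX
[6] P1: load  L5 | P0:S(60), P1:S(60) | bus: BusRd
[7] P1: store L7 := 57 | P0:I, P1:M(57) | bus: BusRdX
[8] P0: store L2 := 87 | P0:M(87), P1:I | bus: BusRdX,Flush
[9] P0: store L3 := 15 | P0:M(15), P1:I | bus: BusRdX
[10] P1: load  L0 | P0:I, P1:E(20) | bus: BusRd
[11] P1: store L0 := 42 | P0:I, P1:M(42) | bus: none
[12] P1: store L2 := 74 | P0:I, P1:M(74) | bus: BusRdX,Flush
[13] P1: load  L3 | P0:O(15), P1:S(15) | bus: BusRd
[14] P0: load  L5 | P0:S(60), P1:S(60) | bus: none
[15] P1: load  L3 | P0:O(15), P1:S(15) | bus: none
[16] P0: load  L0 | P0:S(42), P1:O(42) | bus: BusRd
[17] P0: load  L1 | P0:E(10), P1:I | bus: BusRd
[18] P0: store L6 := 98 | P0:M(98), P1:I | bus: BusRdX
[19] P0: store L7 := 25 | P0:M(25), P1:I | bus: BusRdX,Flush
[20] P0: load  L2 | P0:S(74), P1:O(74) | bus: BusRd
[21] P1: store L1 := 89 | P0:I, P1:M(89) | bus: BusRdX
[22] P0: store L0 := 37 | P0:M(37), P1:I | bus: BusUpgr,Flush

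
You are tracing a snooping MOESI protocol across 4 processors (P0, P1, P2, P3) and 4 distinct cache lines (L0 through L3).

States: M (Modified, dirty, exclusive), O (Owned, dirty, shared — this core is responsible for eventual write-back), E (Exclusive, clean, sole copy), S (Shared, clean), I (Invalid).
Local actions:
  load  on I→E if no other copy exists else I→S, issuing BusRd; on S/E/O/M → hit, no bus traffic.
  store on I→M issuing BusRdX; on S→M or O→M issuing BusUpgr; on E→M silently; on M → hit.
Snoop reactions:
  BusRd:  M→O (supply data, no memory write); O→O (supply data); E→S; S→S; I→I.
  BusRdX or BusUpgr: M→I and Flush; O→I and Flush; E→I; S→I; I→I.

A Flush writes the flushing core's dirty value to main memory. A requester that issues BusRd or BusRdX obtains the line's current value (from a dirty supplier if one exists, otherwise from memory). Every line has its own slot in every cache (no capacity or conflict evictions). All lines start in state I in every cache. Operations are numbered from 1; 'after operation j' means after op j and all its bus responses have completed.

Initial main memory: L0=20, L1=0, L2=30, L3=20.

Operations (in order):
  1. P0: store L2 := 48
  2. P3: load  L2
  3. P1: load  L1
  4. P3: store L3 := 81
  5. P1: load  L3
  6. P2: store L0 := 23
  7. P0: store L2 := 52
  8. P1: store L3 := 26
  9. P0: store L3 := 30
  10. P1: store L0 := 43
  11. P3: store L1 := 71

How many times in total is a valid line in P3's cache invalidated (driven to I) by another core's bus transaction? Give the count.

step 1: P0: store L2 := 48  ⟶  MIII  (L2)  txn=BusRdX  M[L2]=30
step 2: P3: load  L2  ⟶  OIIS  (L2)  txn=BusRd  M[L2]=30
step 3: P1: load  L1  ⟶  IEII  (L1)  txn=BusRd  M[L1]=0
step 4: P3: store L3 := 81  ⟶  IIIM  (L3)  txn=BusRdX  M[L3]=20
step 5: P1: load  L3  ⟶  ISIO  (L3)  txn=BusRd  M[L3]=20
step 6: P2: store L0 := 23  ⟶  IIMI  (L0)  txn=BusRdX  M[L0]=20
step 7: P0: store L2 := 52  ⟶  MIII  (L2)  txn=BusUpgr  M[L2]=30
step 8: P1: store L3 := 26  ⟶  IMII  (L3)  txn=BusUpgr+Flush  M[L3]=81
step 9: P0: store L3 := 30  ⟶  MIII  (L3)  txn=BusRdX+Flush  M[L3]=26
step 10: P1: store L0 := 43  ⟶  IMII  (L0)  txn=BusRdX+Flush  M[L0]=23
step 11: P3: store L1 := 71  ⟶  IIIM  (L1)  txn=BusRdX  M[L1]=0

invalidations = 2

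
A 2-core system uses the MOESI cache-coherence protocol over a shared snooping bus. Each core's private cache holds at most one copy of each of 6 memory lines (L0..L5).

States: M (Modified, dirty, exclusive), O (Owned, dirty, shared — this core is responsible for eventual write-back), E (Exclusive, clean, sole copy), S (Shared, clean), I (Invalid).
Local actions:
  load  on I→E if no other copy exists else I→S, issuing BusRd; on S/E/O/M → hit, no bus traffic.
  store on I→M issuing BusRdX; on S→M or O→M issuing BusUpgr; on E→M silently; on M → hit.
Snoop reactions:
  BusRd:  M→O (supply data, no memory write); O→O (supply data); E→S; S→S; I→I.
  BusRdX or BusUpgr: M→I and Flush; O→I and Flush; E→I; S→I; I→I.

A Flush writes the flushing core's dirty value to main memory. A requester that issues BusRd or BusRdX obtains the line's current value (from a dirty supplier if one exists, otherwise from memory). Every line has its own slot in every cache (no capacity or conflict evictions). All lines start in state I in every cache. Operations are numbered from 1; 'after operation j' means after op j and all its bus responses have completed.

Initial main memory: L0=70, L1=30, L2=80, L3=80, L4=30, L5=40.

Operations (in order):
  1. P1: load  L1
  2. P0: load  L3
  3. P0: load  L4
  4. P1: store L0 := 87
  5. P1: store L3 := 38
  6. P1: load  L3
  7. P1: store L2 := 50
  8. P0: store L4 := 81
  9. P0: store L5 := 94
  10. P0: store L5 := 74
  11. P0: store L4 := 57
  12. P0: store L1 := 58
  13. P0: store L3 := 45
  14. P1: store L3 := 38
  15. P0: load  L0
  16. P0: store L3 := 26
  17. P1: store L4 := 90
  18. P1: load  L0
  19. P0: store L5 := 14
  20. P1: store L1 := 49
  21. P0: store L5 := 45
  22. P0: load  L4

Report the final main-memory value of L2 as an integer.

[1] P1: load  L1 | P0:I, P1:E(30) | bus: BusRd
[2] P0: load  L3 | P0:E(80), P1:I | bus: BusRd
[3] P0: load  L4 | P0:E(30), P1:I | bus: BusRd
[4] P1: store L0 := 87 | P0:I, P1:M(87) | bus: BusRdX
[5] P1: store L3 := 38 | P0:I, P1:M(38) | bus: BusRdX
[6] P1: load  L3 | P0:I, P1:M(38) | bus: none
[7] P1: store L2 := 50 | P0:I, P1:M(50) | bus: BusRdX
[8] P0: store L4 := 81 | P0:M(81), P1:I | bus: none
[9] P0: store L5 := 94 | P0:M(94), P1:I | bus: BusRdX
[10] P0: store L5 := 74 | P0:M(74), P1:I | bus: none
[11] P0: store L4 := 57 | P0:M(57), P1:I | bus: none
[12] P0: store L1 := 58 | P0:M(58), P1:I | bus: BusRdX
[13] P0: store L3 := 45 | P0:M(45), P1:I | bus: BusRdX,Flush
[14] P1: store L3 := 38 | P0:I, P1:M(38) | bus: BusRdX,Flush
[15] P0: load  L0 | P0:S(87), P1:O(87) | bus: BusRd
[16] P0: store L3 := 26 | P0:M(26), P1:I | bus: BusRdX,Flush
[17] P1: store L4 := 90 | P0:I, P1:M(90) | bus: BusRdX,Flush
[18] P1: load  L0 | P0:S(87), P1:O(87) | bus: none
[19] P0: store L5 := 14 | P0:M(14), P1:I | bus: none
[20] P1: store L1 := 49 | P0:I, P1:M(49) | bus: BusRdX,Flush
[21] P0: store L5 := 45 | P0:M(45), P1:I | bus: none
[22] P0: load  L4 | P0:S(90), P1:O(90) | bus: BusRd

memory[L2] = 80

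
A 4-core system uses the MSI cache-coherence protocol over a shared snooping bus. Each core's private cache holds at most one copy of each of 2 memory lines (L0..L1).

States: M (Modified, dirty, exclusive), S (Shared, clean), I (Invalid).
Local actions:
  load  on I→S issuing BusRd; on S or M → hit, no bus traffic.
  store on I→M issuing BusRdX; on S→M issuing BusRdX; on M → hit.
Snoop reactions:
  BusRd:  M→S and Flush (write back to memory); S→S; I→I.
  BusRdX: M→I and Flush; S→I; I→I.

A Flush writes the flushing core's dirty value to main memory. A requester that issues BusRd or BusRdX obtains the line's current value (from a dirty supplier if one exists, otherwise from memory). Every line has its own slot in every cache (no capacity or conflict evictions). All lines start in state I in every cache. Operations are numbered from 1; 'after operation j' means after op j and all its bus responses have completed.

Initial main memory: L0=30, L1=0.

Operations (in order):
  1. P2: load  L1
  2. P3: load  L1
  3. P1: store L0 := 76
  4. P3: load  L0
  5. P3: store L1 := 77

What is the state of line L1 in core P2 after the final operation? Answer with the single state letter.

state = I

[1] P2: load  L1 | P0:I, P1:I, P2:S(0), P3:I | bus: BusRd
[2] P3: load  L1 | P0:I, P1:I, P2:S(0), P3:S(0) | bus: BusRd
[3] P1: store L0 := 76 | P0:I, P1:M(76), P2:I, P3:I | bus: BusRdX
[4] P3: load  L0 | P0:I, P1:S(76), P2:I, P3:S(76) | bus: BusRd,Flush
[5] P3: store L1 := 77 | P0:I, P1:I, P2:I, P3:M(77) | bus: BusRdX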